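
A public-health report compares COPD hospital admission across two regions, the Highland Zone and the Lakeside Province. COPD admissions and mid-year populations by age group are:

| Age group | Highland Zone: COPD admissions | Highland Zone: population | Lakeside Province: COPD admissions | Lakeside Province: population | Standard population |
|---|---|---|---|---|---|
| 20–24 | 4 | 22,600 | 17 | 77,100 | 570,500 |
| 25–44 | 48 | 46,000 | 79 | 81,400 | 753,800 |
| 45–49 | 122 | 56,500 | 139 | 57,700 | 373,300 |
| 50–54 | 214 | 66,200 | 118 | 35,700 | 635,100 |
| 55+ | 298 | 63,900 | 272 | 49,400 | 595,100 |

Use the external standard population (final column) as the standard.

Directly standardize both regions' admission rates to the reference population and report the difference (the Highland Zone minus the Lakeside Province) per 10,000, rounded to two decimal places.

-2.09

Age-specific rates per 10,000 for the Highland Zone: 1.77, 10.43, 21.59, 32.33, 46.64.
For the Lakeside Province: 2.20, 9.71, 24.09, 33.05, 55.06.
Standard total = 2,927,800; weights = 0.1949, 0.2575, 0.1275, 0.2169, 0.2033.
The Highland Zone: 0.1949×1.77 + 0.2575×10.43 + 0.1275×21.59 + 0.2169×32.33 + 0.2033×46.64 = 22.2759 per 10,000.
The Lakeside Province: 0.1949×2.20 + 0.2575×9.71 + 0.1275×24.09 + 0.2169×33.05 + 0.2033×55.06 = 24.3614 per 10,000.
Difference = 22.2759 − 24.3614 = -2.0855.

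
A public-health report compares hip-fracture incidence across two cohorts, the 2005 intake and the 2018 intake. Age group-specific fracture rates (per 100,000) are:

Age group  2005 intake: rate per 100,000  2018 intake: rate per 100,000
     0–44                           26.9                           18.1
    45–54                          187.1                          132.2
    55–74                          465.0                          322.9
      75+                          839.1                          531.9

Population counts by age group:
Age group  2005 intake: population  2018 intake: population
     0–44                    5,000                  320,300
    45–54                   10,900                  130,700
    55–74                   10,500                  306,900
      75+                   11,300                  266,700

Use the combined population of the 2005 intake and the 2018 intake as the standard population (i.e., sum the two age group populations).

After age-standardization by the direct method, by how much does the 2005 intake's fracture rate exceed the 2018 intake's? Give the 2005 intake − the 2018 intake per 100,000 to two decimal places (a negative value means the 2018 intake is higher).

Combined standard total = 1,062,300; weights = 0.3062, 0.1333, 0.2988, 0.2617.
The 2005 intake: 0.3062×26.9 + 0.1333×187.1 + 0.2988×465.0 + 0.2617×839.1 = 391.7017 per 100,000.
The 2018 intake: 0.3062×18.1 + 0.1333×132.2 + 0.2988×322.9 + 0.2617×531.9 = 258.8385 per 100,000.
Difference = 391.7017 − 258.8385 = 132.8632.

132.86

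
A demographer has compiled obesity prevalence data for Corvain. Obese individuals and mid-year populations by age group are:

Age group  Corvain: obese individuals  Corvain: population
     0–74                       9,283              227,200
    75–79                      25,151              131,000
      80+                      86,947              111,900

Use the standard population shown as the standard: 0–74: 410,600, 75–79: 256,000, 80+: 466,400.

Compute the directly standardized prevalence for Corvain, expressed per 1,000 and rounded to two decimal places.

Age-specific rates per 1,000 for Corvain: 40.858, 191.992, 777.006.
Standard total = 1,133,000; weights = 0.3624, 0.2259, 0.4117.
Standardized rate: 0.3624×40.858 + 0.2259×191.992 + 0.4117×777.006 = 378.0425 per 1,000.

378.04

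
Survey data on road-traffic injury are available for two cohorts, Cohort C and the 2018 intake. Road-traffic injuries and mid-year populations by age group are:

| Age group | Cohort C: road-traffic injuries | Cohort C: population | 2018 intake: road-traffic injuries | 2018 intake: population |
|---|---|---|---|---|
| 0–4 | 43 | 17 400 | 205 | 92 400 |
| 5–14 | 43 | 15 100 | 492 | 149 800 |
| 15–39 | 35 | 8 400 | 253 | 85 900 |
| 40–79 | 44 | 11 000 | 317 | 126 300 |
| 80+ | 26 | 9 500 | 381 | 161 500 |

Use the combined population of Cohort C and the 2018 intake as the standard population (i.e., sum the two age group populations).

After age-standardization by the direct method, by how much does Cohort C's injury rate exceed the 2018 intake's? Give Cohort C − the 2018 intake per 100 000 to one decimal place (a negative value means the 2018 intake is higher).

Age-specific rates per 100 000 for Cohort C: 247.13, 284.77, 416.67, 400.00, 273.68.
For the 2018 intake: 221.86, 328.44, 294.53, 250.99, 235.91.
Combined standard total = 677 300; weights = 0.1621, 0.2435, 0.1392, 0.2027, 0.2525.
Cohort C: 0.1621×247.13 + 0.2435×284.77 + 0.1392×416.67 + 0.2027×400.00 + 0.2525×273.68 = 317.5911 per 100 000.
The 2018 intake: 0.1621×221.86 + 0.2435×328.44 + 0.1392×294.53 + 0.2027×250.99 + 0.2525×235.91 = 267.3792 per 100 000.
Difference = 317.5911 − 267.3792 = 50.2119.

50.2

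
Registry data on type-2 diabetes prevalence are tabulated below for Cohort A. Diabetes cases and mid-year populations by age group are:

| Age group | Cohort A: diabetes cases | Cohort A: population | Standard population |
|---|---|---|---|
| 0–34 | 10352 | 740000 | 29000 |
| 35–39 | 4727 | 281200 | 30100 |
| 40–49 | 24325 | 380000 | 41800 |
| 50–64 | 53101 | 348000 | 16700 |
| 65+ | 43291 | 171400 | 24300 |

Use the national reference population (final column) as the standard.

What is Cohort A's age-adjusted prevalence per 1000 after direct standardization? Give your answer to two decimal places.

86.49

Age-specific rates per 1000 for Cohort A: 13.989, 16.810, 64.013, 152.589, 252.573.
Standard total = 141900; weights = 0.2044, 0.2121, 0.2946, 0.1177, 0.1712.
Standardized rate: 0.2044×13.989 + 0.2121×16.810 + 0.2946×64.013 + 0.1177×152.589 + 0.1712×252.573 = 86.4918 per 1000.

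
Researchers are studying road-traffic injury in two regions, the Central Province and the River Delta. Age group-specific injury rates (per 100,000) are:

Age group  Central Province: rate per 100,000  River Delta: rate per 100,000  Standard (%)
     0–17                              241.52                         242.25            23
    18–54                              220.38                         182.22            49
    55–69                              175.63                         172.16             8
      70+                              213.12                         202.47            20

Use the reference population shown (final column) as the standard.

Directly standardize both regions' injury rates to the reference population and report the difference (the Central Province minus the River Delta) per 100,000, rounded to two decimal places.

Standard weights: 0.23, 0.49, 0.08, 0.20.
The Central Province: 0.2300×241.52 + 0.4900×220.38 + 0.0800×175.63 + 0.2000×213.12 = 220.2102 per 100,000.
The River Delta: 0.2300×242.25 + 0.4900×182.22 + 0.0800×172.16 + 0.2000×202.47 = 199.2721 per 100,000.
Difference = 220.2102 − 199.2721 = 20.9381.

20.94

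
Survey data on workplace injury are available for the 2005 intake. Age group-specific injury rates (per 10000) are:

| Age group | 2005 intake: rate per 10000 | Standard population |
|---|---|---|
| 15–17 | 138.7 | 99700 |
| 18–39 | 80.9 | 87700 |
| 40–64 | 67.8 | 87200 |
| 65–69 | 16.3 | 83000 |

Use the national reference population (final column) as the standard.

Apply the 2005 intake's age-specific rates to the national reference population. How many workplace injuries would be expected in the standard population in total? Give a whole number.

Expected workplace injuries = Σ (standard pop × age-specific rate ÷ 10000)
= 99700×138.7/10000 + 87700×80.9/10000 + 87200×67.8/10000 + 83000×16.3/10000
= 1382.84 + 709.49 + 591.22 + 135.29 = 2818.84.

2819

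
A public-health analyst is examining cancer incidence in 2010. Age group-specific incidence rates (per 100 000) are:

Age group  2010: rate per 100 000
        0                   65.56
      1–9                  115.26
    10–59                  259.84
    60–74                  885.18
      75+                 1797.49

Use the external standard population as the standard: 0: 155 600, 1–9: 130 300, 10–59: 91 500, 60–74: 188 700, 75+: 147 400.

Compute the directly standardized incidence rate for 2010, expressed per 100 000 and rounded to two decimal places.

Standard total = 713 500; weights = 0.2181, 0.1826, 0.1282, 0.2645, 0.2066.
Standardized rate: 0.2181×65.56 + 0.1826×115.26 + 0.1282×259.84 + 0.2645×885.18 + 0.2066×1797.49 = 674.1112 per 100 000.

674.11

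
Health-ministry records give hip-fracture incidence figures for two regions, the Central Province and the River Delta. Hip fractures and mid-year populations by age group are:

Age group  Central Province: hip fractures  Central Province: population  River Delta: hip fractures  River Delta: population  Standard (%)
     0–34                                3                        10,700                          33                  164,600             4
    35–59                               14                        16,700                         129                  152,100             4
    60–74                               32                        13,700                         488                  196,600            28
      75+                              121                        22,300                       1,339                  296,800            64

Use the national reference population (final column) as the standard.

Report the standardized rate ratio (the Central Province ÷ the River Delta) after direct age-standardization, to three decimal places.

1.151

Age-specific rates per 100,000 for the Central Province: 28.04, 83.83, 233.58, 542.60.
For the River Delta: 20.05, 84.81, 248.22, 451.15.
Standard weights: 0.04, 0.04, 0.28, 0.64.
The Central Province: 0.0400×28.04 + 0.0400×83.83 + 0.2800×233.58 + 0.6400×542.60 = 417.1408 per 100,000.
The River Delta: 0.0400×20.05 + 0.0400×84.81 + 0.2800×248.22 + 0.6400×451.15 = 362.4291 per 100,000.
Ratio = 417.1408 ÷ 362.4291 = 1.15096.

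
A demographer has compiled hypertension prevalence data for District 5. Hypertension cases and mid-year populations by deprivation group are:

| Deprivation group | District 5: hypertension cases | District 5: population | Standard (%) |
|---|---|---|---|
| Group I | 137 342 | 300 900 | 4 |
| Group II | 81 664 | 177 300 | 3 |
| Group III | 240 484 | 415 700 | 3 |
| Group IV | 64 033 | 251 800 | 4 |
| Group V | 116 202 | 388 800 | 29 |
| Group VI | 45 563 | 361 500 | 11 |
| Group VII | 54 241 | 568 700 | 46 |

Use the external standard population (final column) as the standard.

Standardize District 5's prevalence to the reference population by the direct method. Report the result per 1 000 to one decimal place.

Deprivation-specific rates per 1 000 for District 5: 456.437, 460.598, 578.504, 254.301, 298.873, 126.039, 95.377.
Standard weights: 0.04, 0.03, 0.03, 0.04, 0.29, 0.11, 0.46.
Standardized rate: 0.0400×456.437 + 0.0300×460.598 + 0.0300×578.504 + 0.0400×254.301 + 0.2900×298.873 + 0.1100×126.039 + 0.4600×95.377 = 204.0136 per 1 000.

204.0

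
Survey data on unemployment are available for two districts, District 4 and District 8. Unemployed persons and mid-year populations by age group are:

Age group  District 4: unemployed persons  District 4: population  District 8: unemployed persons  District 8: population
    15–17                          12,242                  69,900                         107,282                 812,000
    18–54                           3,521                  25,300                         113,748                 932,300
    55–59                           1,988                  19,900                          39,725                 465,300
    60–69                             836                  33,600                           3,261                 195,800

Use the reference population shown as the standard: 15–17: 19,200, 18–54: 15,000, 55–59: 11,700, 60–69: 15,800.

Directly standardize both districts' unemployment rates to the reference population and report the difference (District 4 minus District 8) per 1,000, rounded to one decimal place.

22.4

Age-specific rates per 1,000 for District 4: 175.136, 139.170, 99.899, 24.881.
For District 8: 132.121, 122.008, 85.375, 16.655.
Standard total = 61,700; weights = 0.3112, 0.2431, 0.1896, 0.2561.
District 4: 0.3112×175.136 + 0.2431×139.170 + 0.1896×99.899 + 0.2561×24.881 = 113.6483 per 1,000.
District 8: 0.3112×132.121 + 0.2431×122.008 + 0.1896×85.375 + 0.2561×16.655 = 91.2296 per 1,000.
Difference = 113.6483 − 91.2296 = 22.4187.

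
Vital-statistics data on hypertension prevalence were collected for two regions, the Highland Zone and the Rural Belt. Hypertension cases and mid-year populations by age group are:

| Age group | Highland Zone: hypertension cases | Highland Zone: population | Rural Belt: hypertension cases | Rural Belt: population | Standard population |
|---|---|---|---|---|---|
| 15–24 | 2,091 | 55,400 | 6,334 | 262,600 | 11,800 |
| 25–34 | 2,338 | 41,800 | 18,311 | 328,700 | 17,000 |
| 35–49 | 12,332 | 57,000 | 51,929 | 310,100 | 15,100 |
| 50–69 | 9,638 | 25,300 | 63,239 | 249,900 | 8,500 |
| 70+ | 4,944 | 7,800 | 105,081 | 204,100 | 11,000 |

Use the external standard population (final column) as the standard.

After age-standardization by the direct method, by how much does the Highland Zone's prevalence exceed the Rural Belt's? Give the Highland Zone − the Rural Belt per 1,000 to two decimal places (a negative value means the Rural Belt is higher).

52.03

Age-specific rates per 1,000 for the Highland Zone: 37.744, 55.933, 216.351, 380.949, 633.846.
For the Rural Belt: 24.120, 55.707, 167.459, 253.057, 514.851.
Standard total = 63,400; weights = 0.1861, 0.2681, 0.2382, 0.1341, 0.1735.
The Highland Zone: 0.1861×37.744 + 0.2681×55.933 + 0.2382×216.351 + 0.1341×380.949 + 0.1735×633.846 = 234.5979 per 1,000.
The Rural Belt: 0.1861×24.120 + 0.2681×55.707 + 0.2382×167.459 + 0.1341×253.057 + 0.1735×514.851 = 182.5649 per 1,000.
Difference = 234.5979 − 182.5649 = 52.0330.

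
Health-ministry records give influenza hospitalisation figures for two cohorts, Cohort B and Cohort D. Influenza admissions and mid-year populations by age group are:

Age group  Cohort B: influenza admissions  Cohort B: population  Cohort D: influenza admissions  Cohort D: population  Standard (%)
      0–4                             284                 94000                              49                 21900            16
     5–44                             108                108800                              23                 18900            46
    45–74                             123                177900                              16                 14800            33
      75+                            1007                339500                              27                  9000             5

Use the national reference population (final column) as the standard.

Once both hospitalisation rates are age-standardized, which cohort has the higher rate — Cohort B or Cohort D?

Age-specific rates per 100000 for Cohort B: 302.13, 99.26, 69.14, 296.61.
For Cohort D: 223.74, 121.69, 108.11, 300.00.
Standard weights: 0.16, 0.46, 0.33, 0.05.
Cohort B: 0.1600×302.13 + 0.4600×99.26 + 0.3300×69.14 + 0.0500×296.61 = 131.6490 per 100000.
Cohort D: 0.1600×223.74 + 0.4600×121.69 + 0.3300×108.11 + 0.0500×300.00 = 142.4536 per 100000.
The crude rates (211.33 vs 178.02) would put Cohort B higher, but that reflects its age composition; once standardized to a common age structure, Cohort D has the higher underlying rate.

Cohort D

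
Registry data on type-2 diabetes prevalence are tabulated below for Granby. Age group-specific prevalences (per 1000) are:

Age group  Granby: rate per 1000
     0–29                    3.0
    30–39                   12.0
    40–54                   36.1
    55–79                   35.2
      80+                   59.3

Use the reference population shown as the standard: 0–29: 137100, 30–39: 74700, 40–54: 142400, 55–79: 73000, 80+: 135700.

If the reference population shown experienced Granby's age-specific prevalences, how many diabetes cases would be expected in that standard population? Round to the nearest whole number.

Expected diabetes cases = Σ (standard pop × age-specific rate ÷ 1000)
= 137100×3.0/1000 + 74700×12.0/1000 + 142400×36.1/1000 + 73000×35.2/1000 + 135700×59.3/1000
= 411.30 + 896.40 + 5140.64 + 2569.60 + 8047.01 = 17064.95.

17065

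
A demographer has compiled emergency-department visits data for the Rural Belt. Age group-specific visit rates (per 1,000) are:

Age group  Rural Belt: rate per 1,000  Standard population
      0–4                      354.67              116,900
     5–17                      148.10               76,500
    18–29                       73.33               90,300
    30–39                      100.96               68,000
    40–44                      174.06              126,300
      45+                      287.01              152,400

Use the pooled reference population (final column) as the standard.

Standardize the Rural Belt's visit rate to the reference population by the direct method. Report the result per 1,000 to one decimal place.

Standard total = 630,400; weights = 0.1854, 0.1214, 0.1432, 0.1079, 0.2003, 0.2418.
Standardized rate: 0.1854×354.67 + 0.1214×148.10 + 0.1432×73.33 + 0.1079×100.96 + 0.2003×174.06 + 0.2418×287.01 = 209.3935 per 1,000.

209.4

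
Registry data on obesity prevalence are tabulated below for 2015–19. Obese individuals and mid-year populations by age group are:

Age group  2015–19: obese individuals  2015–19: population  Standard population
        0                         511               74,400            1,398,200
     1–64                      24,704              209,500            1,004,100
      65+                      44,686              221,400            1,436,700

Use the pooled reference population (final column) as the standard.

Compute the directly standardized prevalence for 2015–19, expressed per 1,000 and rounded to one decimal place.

108.9

Age-specific rates per 1,000 for 2015–19: 6.868, 117.919, 201.834.
Standard total = 3,839,000; weights = 0.3642, 0.2616, 0.3742.
Standardized rate: 0.3642×6.868 + 0.2616×117.919 + 0.3742×201.834 = 108.8774 per 1,000.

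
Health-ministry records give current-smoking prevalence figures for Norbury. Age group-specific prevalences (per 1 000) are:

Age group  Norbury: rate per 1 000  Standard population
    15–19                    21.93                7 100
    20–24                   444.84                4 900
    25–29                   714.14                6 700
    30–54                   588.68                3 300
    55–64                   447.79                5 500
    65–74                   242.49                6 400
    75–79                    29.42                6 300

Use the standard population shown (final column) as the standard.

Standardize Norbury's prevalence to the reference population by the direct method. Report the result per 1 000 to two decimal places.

329.92

Standard total = 40 200; weights = 0.1766, 0.1219, 0.1667, 0.0821, 0.1368, 0.1592, 0.1567.
Standardized rate: 0.1766×21.93 + 0.1219×444.84 + 0.1667×714.14 + 0.0821×588.68 + 0.1368×447.79 + 0.1592×242.49 + 0.1567×29.42 = 329.9236 per 1 000.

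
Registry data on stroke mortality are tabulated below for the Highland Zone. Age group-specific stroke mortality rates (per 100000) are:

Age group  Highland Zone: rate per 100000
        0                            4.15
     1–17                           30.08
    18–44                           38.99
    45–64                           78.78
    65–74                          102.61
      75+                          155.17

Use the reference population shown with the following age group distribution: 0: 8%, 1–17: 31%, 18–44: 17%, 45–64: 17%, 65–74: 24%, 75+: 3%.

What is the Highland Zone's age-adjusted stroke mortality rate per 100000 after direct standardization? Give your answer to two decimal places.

58.96

Standard weights: 0.08, 0.31, 0.17, 0.17, 0.24, 0.03.
Standardized rate: 0.0800×4.15 + 0.3100×30.08 + 0.1700×38.99 + 0.1700×78.78 + 0.2400×102.61 + 0.0300×155.17 = 58.9592 per 100000.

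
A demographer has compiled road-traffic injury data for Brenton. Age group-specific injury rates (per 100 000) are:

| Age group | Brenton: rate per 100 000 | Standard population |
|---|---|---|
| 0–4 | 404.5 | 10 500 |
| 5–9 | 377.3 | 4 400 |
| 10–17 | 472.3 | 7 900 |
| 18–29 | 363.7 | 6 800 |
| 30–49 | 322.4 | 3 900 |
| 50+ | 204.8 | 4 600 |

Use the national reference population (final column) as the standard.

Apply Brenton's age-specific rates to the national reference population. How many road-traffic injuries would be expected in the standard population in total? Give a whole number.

143

Expected road-traffic injuries = Σ (standard pop × age-specific rate ÷ 100 000)
= 10 500×404.5/100 000 + 4 400×377.3/100 000 + 7 900×472.3/100 000 + 6 800×363.7/100 000 + 3 900×322.4/100 000 + 4 600×204.8/100 000
= 42.47 + 16.60 + 37.31 + 24.73 + 12.57 + 9.42 = 143.11.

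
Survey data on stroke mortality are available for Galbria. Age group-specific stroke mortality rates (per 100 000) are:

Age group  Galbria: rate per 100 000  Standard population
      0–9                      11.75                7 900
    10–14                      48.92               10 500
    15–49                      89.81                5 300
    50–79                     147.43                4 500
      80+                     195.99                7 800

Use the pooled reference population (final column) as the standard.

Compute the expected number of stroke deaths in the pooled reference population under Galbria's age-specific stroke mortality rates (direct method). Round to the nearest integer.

Expected stroke deaths = Σ (standard pop × age-specific rate ÷ 100 000)
= 7 900×11.75/100 000 + 10 500×48.92/100 000 + 5 300×89.81/100 000 + 4 500×147.43/100 000 + 7 800×195.99/100 000
= 0.93 + 5.14 + 4.76 + 6.63 + 15.29 = 32.75.

33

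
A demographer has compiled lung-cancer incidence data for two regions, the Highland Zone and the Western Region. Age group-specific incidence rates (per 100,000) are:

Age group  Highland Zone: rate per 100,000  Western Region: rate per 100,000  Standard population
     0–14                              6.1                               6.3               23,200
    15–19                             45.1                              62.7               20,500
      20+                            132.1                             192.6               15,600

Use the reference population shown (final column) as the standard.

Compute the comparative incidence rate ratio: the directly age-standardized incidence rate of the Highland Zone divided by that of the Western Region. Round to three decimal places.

0.705

Standard total = 59,300; weights = 0.3912, 0.3457, 0.2631.
The Highland Zone: 0.3912×6.1 + 0.3457×45.1 + 0.2631×132.1 = 52.7290 per 100,000.
The Western Region: 0.3912×6.3 + 0.3457×62.7 + 0.2631×192.6 = 74.8073 per 100,000.
Ratio = 52.7290 ÷ 74.8073 = 0.70486.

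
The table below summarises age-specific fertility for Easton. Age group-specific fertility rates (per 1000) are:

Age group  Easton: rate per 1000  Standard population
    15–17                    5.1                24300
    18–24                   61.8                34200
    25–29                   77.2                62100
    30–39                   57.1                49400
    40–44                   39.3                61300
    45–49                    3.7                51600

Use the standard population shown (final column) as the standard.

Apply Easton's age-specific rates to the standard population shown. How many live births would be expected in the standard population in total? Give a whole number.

Expected live births = Σ (standard pop × age-specific rate ÷ 1000)
= 24300×5.1/1000 + 34200×61.8/1000 + 62100×77.2/1000 + 49400×57.1/1000 + 61300×39.3/1000 + 51600×3.7/1000
= 123.93 + 2113.56 + 4794.12 + 2820.74 + 2409.09 + 190.92 = 12452.36.

12452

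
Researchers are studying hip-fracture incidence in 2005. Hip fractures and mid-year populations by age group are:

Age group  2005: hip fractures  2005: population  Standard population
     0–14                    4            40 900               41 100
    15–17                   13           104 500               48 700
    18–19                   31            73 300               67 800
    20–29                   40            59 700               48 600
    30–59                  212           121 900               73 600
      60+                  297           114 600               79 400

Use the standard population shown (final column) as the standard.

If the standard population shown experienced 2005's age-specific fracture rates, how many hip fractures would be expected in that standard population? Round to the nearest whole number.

405

Age-specific rates per 100 000 for 2005: 9.78, 12.44, 42.29, 67.00, 173.91, 259.16.
Expected hip fractures = Σ (standard pop × age-specific rate ÷ 100 000)
= 41 100×9.78/100 000 + 48 700×12.44/100 000 + 67 800×42.29/100 000 + 48 600×67.00/100 000 + 73 600×173.91/100 000 + 79 400×259.16/100 000
= 4.02 + 6.06 + 28.67 + 32.56 + 128.00 + 205.77 = 405.09.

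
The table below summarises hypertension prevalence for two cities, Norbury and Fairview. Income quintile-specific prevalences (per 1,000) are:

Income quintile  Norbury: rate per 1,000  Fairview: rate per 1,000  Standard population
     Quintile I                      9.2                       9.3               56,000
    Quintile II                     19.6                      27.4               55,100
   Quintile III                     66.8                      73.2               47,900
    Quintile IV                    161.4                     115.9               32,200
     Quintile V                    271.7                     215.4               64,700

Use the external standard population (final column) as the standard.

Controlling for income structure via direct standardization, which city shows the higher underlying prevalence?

Standard total = 255,900; weights = 0.2188, 0.2153, 0.1872, 0.1258, 0.2528.
Norbury: 0.2188×9.2 + 0.2153×19.6 + 0.1872×66.8 + 0.1258×161.4 + 0.2528×271.7 = 107.7411 per 1,000.
Fairview: 0.2188×9.3 + 0.2153×27.4 + 0.1872×73.2 + 0.1258×115.9 + 0.2528×215.4 = 90.6807 per 1,000.

Norbury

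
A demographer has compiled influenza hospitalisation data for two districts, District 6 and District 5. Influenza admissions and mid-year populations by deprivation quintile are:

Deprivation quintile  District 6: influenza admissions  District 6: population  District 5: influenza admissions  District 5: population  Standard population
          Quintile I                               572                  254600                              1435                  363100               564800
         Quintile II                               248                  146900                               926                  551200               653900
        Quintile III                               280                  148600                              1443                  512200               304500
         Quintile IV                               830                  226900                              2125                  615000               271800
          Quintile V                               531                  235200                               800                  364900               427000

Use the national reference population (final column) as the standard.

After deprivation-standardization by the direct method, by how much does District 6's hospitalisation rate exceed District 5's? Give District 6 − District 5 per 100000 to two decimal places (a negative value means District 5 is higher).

Deprivation-specific rates per 100000 for District 6: 224.67, 168.82, 188.43, 365.80, 225.77.
For District 5: 395.21, 168.00, 281.73, 345.53, 219.24.
Standard total = 2222000; weights = 0.2542, 0.2943, 0.1370, 0.1223, 0.1922.
District 6: 0.2542×224.67 + 0.2943×168.82 + 0.1370×188.43 + 0.1223×365.80 + 0.1922×225.77 = 220.7408 per 100000.
District 5: 0.2542×395.21 + 0.2943×168.00 + 0.1370×281.73 + 0.1223×345.53 + 0.1922×219.24 = 272.8990 per 100000.
Difference = 220.7408 − 272.8990 = -52.1582.

-52.16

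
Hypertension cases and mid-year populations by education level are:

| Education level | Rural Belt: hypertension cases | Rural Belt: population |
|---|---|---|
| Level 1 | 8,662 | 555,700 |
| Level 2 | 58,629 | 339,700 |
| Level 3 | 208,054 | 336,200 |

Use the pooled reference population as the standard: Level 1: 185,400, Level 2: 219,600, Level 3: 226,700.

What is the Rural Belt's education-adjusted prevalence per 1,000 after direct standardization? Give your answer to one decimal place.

Education-specific rates per 1,000 for the Rural Belt: 15.588, 172.591, 618.840.
Standard total = 631,700; weights = 0.2935, 0.3476, 0.3589.
Standardized rate: 0.2935×15.588 + 0.3476×172.591 + 0.3589×618.840 = 286.6580 per 1,000.

286.7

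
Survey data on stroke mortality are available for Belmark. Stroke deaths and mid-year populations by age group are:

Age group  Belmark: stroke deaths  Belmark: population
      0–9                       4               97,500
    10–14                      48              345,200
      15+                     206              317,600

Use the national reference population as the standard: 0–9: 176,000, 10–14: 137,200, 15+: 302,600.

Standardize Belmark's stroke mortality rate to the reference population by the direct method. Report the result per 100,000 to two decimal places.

36.14

Age-specific rates per 100,000 for Belmark: 4.10, 13.90, 64.86.
Standard total = 615,800; weights = 0.2858, 0.2228, 0.4914.
Standardized rate: 0.2858×4.10 + 0.2228×13.90 + 0.4914×64.86 = 36.1431 per 100,000.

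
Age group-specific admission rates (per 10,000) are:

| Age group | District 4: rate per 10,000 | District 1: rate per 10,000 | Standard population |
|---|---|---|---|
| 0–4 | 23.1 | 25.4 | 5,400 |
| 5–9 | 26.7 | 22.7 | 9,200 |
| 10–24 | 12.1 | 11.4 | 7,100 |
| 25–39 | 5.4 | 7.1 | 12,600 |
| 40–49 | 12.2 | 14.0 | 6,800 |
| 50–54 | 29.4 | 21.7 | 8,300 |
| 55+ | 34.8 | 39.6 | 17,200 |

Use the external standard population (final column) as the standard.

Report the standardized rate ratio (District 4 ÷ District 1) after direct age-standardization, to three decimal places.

0.984

Standard total = 66,600; weights = 0.0811, 0.1381, 0.1066, 0.1892, 0.1021, 0.1246, 0.2583.
District 4: 0.0811×23.1 + 0.1381×26.7 + 0.1066×12.1 + 0.1892×5.4 + 0.1021×12.2 + 0.1246×29.4 + 0.2583×34.8 = 21.7698 per 10,000.
District 1: 0.0811×25.4 + 0.1381×22.7 + 0.1066×11.4 + 0.1892×7.1 + 0.1021×14.0 + 0.1246×21.7 + 0.2583×39.6 = 22.1146 per 10,000.
Ratio = 21.7698 ÷ 22.1146 = 0.98441.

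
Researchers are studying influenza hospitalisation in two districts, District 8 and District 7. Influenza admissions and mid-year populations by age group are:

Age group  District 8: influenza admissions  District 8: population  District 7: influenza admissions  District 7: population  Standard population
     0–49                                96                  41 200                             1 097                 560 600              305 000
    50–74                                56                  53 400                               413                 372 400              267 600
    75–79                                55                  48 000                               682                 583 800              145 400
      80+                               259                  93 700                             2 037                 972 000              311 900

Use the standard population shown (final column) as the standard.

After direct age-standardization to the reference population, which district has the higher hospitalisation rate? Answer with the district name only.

Age-specific rates per 100 000 for District 8: 233.01, 104.87, 114.58, 276.41.
For District 7: 195.68, 110.90, 116.82, 209.57.
Standard total = 1 029 900; weights = 0.2961, 0.2598, 0.1412, 0.3028.
District 8: 0.2961×233.01 + 0.2598×104.87 + 0.1412×114.58 + 0.3028×276.41 = 196.1403 per 100 000.
District 7: 0.2961×195.68 + 0.2598×110.90 + 0.1412×116.82 + 0.3028×209.57 = 166.7257 per 100 000.

District 8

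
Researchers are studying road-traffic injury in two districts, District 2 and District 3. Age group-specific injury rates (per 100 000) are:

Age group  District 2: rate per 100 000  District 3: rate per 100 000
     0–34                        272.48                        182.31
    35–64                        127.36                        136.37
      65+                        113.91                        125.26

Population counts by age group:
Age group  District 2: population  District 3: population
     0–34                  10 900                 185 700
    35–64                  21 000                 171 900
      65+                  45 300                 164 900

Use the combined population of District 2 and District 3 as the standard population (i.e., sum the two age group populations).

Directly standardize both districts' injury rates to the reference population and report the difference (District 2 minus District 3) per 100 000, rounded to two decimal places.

Combined standard total = 599 700; weights = 0.3278, 0.3217, 0.3505.
District 2: 0.3278×272.48 + 0.3217×127.36 + 0.3505×113.91 = 170.2204 per 100 000.
District 3: 0.3278×182.31 + 0.3217×136.37 + 0.3505×125.26 = 147.5364 per 100 000.
Difference = 170.2204 − 147.5364 = 22.6840.

22.68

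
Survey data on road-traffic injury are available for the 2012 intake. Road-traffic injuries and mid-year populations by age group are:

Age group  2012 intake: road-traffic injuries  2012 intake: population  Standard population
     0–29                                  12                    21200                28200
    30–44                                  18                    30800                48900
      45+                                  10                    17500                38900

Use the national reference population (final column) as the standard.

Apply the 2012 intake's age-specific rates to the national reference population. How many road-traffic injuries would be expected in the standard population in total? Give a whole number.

67

Age-specific rates per 100000 for the 2012 intake: 56.60, 58.44, 57.14.
Expected road-traffic injuries = Σ (standard pop × age-specific rate ÷ 100000)
= 28200×56.60/100000 + 48900×58.44/100000 + 38900×57.14/100000
= 15.96 + 28.58 + 22.23 = 66.77.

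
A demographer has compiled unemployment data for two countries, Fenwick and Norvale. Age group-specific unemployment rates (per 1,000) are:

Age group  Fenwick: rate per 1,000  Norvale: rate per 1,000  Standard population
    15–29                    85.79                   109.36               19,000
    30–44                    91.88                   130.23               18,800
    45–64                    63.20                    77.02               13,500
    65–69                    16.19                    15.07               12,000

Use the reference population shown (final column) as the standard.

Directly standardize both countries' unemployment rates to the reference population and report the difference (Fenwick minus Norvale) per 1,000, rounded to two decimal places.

-21.20

Standard total = 63,300; weights = 0.3002, 0.2970, 0.2133, 0.1896.
Fenwick: 0.3002×85.79 + 0.2970×91.88 + 0.2133×63.20 + 0.1896×16.19 = 69.5866 per 1,000.
Norvale: 0.3002×109.36 + 0.2970×130.23 + 0.2133×77.02 + 0.1896×15.07 = 90.7863 per 1,000.
Difference = 69.5866 − 90.7863 = -21.1997.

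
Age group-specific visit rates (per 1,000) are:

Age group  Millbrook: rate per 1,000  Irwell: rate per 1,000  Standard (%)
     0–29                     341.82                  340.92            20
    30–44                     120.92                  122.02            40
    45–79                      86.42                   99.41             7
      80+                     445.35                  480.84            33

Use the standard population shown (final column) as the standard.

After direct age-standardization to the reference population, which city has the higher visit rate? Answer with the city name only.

Irwell

Standard weights: 0.20, 0.40, 0.07, 0.33.
Millbrook: 0.2000×341.82 + 0.4000×120.92 + 0.0700×86.42 + 0.3300×445.35 = 269.7469 per 1,000.
Irwell: 0.2000×340.92 + 0.4000×122.02 + 0.0700×99.41 + 0.3300×480.84 = 282.6279 per 1,000.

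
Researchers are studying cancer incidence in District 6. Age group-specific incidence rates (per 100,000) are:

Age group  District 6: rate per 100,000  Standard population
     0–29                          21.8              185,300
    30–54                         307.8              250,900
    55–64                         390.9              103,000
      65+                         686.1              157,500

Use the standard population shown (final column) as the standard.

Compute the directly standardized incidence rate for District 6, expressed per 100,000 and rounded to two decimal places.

329.54

Standard total = 696,700; weights = 0.2660, 0.3601, 0.1478, 0.2261.
Standardized rate: 0.2660×21.8 + 0.3601×307.8 + 0.1478×390.9 + 0.2261×686.1 = 329.5393 per 100,000.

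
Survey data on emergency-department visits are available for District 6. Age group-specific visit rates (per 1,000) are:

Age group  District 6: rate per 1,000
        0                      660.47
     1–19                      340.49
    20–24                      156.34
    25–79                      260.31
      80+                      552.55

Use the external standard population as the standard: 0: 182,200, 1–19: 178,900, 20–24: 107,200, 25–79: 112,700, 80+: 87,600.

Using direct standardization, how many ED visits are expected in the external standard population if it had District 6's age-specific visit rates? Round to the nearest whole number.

Expected ED visits = Σ (standard pop × age-specific rate ÷ 1,000)
= 182,200×660.47/1,000 + 178,900×340.49/1,000 + 107,200×156.34/1,000 + 112,700×260.31/1,000 + 87,600×552.55/1,000
= 120337.63 + 60913.66 + 16759.65 + 29336.94 + 48403.38 = 275751.26.

275751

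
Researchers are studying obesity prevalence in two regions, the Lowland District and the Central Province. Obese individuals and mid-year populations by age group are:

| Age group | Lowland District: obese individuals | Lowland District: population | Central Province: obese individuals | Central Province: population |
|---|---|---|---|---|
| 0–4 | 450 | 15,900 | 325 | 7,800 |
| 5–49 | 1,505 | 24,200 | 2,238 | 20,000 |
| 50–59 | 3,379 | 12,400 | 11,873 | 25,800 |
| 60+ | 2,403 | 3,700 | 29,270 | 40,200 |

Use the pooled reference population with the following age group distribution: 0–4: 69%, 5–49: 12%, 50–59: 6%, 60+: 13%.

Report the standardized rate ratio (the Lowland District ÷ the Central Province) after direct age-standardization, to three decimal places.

Age-specific rates per 1,000 for the Lowland District: 28.302, 62.190, 272.500, 649.459.
For the Central Province: 41.667, 111.900, 460.194, 728.109.
Standard weights: 0.69, 0.12, 0.06, 0.13.
The Lowland District: 0.6900×28.302 + 0.1200×62.190 + 0.0600×272.500 + 0.1300×649.459 = 127.7708 per 1,000.
The Central Province: 0.6900×41.667 + 0.1200×111.900 + 0.0600×460.194 + 0.1300×728.109 = 164.4439 per 1,000.
Ratio = 127.7708 ÷ 164.4439 = 0.77699.

0.777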